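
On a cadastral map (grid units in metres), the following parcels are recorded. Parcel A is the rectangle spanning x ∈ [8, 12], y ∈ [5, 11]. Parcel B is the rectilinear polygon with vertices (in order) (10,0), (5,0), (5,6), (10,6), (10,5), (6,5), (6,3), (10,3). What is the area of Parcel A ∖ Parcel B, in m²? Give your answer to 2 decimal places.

|Parcel A| = 24, |Parcel A∩Parcel B| = 2.
|Parcel A ∖ Parcel B| = |Parcel A| − |Parcel A∩Parcel B| = 24 − 2 = 22.00.

22.00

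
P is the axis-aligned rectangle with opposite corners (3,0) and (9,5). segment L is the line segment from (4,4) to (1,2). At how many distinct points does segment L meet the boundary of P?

The segment meets the boundary at (3,3.333).

1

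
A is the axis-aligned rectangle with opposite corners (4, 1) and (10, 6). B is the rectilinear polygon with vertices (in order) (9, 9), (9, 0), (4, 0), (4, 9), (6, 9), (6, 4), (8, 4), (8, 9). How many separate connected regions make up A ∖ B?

A ∖ B splits into 2 disjoint pieces (area 5, area 4).

2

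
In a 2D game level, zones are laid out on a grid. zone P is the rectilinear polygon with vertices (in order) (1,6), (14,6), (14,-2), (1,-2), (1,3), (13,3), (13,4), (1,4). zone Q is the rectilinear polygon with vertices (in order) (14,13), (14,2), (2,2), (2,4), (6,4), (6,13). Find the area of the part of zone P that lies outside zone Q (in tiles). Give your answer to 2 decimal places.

|zone P| = 92, |zone P∩zone Q| = 29.
|zone P ∖ zone Q| = |zone P| − |zone P∩zone Q| = 92 − 29 = 63.00.

63.00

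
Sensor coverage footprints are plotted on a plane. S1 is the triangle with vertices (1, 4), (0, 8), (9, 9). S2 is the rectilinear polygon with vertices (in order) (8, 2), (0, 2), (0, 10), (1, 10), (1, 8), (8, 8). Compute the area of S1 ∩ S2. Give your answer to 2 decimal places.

The intersection is the polygon with vertices (0,8), (1,8.111), (1,8), (7.4,8), (1,4).
By the shoelace formula its area is 14.86.

14.86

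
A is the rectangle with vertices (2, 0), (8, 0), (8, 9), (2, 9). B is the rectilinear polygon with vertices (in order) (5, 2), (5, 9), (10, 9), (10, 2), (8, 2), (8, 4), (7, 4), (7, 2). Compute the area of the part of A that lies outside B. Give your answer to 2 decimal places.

|A| = 54, |A∩B| = 19.
|A ∖ B| = |A| − |A∩B| = 54 − 19 = 35.00.

35.00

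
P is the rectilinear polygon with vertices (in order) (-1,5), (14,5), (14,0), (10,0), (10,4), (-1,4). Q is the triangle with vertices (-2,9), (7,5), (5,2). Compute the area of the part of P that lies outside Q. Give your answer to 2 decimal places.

|P| = 31, |P∩Q| = 4.1667.
|P ∖ Q| = |P| − |P∩Q| = 31 − 4.1667 = 26.83.

26.83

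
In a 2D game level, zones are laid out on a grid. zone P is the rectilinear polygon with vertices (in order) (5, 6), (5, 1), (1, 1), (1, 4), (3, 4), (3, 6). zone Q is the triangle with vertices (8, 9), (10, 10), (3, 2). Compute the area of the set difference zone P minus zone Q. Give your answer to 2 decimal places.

|zone P| = 16, |zone P∩zone Q| = 0.5143.
|zone P ∖ zone Q| = |zone P| − |zone P∩zone Q| = 16 − 0.5143 = 15.49.

15.49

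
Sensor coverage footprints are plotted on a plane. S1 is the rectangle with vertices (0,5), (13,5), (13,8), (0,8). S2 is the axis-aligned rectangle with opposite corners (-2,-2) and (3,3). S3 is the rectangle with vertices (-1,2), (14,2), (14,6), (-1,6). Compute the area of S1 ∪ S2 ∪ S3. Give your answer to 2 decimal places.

By inclusion–exclusion:
Individual areas: |S1| = 39, |S2| = 25, |S3| = 60.
|S1∩S2| = 0 (no overlap).
|S1∩S3|: x∈[0,13], y∈[5,6] → 13·1 = 13.
|S2∩S3|: x∈[-1,3], y∈[2,3] → 4·1 = 4.
|S1∩S2∩S3| = 0.
|S1 ∪ S2 ∪ S3| = 124 − 17 + 0 = 107.00.

107.00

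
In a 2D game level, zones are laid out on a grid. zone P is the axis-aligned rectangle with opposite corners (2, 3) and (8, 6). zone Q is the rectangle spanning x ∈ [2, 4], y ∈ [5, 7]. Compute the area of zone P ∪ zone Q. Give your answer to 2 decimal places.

By inclusion–exclusion:
Individual areas: |zone P| = 18, |zone Q| = 4.
|zone P∩zone Q|: x∈[2,4], y∈[5,6] → 2·1 = 2.
|zone P ∪ zone Q| = 22 − 2 = 20.00.

20.00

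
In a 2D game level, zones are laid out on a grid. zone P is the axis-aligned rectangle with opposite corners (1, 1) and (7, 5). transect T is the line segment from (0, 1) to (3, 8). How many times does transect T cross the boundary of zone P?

2

The segment meets the boundary at (1,3.333), (1.714,5).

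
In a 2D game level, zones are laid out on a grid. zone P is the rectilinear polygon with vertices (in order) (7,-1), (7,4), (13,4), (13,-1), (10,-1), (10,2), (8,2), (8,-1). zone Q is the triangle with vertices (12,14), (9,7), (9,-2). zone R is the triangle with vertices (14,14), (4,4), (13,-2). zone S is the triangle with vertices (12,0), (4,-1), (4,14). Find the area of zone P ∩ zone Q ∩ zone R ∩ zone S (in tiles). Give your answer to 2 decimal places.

The intersection is the polygon with vertices (9,2), (9,4), (9.714,4), (10.024,3.459), (9.75,2).
By the shoelace formula its area is 1.76.

1.76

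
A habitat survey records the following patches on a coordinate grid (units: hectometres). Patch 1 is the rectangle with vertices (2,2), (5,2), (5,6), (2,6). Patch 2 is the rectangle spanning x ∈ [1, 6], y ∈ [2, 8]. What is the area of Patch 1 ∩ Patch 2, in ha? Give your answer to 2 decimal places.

|Patch 1∩Patch 2|: x∈[2,5], y∈[2,6] → 3·4 = 12.

12.00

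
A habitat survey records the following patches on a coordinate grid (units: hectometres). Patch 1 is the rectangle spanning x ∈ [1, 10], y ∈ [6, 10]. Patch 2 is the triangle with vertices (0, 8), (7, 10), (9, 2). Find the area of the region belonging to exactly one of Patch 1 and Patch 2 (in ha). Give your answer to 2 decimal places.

|Patch 1| = 36, |Patch 2| = 30, |Patch 1∩Patch 2| = 19.5238.
|Patch 1 △ Patch 2| = |Patch 1| + |Patch 2| − 2·|Patch 1∩Patch 2| = 36 + 30 − 39.0476 = 26.95.

26.95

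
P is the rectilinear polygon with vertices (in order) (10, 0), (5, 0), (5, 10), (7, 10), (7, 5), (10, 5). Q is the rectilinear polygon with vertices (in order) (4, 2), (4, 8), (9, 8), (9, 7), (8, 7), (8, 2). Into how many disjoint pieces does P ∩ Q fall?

P ∩ Q is a single connected region.

1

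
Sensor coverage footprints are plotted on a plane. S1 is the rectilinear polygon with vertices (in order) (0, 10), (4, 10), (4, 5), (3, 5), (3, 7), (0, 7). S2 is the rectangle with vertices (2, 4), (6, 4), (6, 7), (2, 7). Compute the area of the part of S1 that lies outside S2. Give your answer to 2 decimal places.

|S1| = 14, |S1∩S2| = 2.
|S1 ∖ S2| = |S1| − |S1∩S2| = 14 − 2 = 12.00.

12.00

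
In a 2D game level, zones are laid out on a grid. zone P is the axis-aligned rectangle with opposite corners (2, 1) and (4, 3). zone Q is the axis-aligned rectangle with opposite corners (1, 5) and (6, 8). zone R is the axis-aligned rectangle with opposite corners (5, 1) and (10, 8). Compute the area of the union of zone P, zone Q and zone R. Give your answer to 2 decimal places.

By inclusion–exclusion:
Individual areas: |zone P| = 4, |zone Q| = 15, |zone R| = 35.
|zone P∩zone Q| = 0 (no overlap).
|zone P∩zone R| = 0 (no overlap).
|zone Q∩zone R|: x∈[5,6], y∈[5,8] → 1·3 = 3.
|zone P∩zone Q∩zone R| = 0.
|zone P ∪ zone Q ∪ zone R| = 54 − 3 + 0 = 51.00.

51.00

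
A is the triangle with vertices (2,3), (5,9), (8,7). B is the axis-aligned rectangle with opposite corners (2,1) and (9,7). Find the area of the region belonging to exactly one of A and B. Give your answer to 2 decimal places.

38.00

|A| = 12, |B| = 42, |A∩B| = 8.
|A △ B| = |A| + |B| − 2·|A∩B| = 12 + 42 − 16 = 38.00.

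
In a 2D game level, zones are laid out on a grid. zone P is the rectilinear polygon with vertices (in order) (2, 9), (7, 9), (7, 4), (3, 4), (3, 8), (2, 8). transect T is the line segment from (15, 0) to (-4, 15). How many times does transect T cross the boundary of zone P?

2

The segment meets the boundary at (3.6,9), (7,6.316).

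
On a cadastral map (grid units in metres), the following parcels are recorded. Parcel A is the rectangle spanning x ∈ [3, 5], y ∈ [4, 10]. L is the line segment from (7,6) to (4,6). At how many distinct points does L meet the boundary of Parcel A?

The segment meets the boundary at (5,6).

1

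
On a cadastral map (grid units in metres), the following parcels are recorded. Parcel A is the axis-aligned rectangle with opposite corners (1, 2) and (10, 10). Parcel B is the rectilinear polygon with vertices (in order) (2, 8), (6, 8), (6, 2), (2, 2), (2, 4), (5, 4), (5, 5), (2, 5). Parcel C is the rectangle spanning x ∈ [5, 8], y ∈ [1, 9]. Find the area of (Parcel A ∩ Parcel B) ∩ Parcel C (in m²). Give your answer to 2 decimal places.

6.00

The region (Parcel A ∩ Parcel B) ∩ Parcel C is the polygon with vertices (5,5), (5,8), (6,8), (6,2), (5,2), (5,4).
By the shoelace formula its area is 6.00.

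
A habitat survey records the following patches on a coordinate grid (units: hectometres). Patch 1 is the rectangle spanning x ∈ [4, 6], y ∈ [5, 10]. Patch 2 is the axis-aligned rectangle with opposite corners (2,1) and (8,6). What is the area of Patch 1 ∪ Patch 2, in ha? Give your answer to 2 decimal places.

38.00

By inclusion–exclusion:
Individual areas: |Patch 1| = 10, |Patch 2| = 30.
|Patch 1∩Patch 2|: x∈[4,6], y∈[5,6] → 2·1 = 2.
|Patch 1 ∪ Patch 2| = 40 − 2 = 38.00.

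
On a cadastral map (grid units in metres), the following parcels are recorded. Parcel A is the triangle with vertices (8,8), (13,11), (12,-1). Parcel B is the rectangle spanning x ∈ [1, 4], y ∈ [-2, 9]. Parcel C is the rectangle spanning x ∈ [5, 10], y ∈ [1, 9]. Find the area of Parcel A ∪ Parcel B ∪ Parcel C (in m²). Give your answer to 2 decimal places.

95.83

By inclusion–exclusion:
Individual areas: |Parcel A| = 28.5, |Parcel B| = 33, |Parcel C| = 40.
|Parcel A∩Parcel B| = 0.
|Parcel A∩Parcel C| = 5.6667.
|Parcel B∩Parcel C| = 0 (no overlap).
|Parcel A∩Parcel B∩Parcel C| = 0.
|Parcel A ∪ Parcel B ∪ Parcel C| = 101.5 − 5.6667 + 0 = 95.83.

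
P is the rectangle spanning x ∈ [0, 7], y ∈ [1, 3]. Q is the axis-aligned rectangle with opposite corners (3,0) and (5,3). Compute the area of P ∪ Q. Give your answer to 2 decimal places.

By inclusion–exclusion:
Individual areas: |P| = 14, |Q| = 6.
|P∩Q|: x∈[3,5], y∈[1,3] → 2·2 = 4.
|P ∪ Q| = 20 − 4 = 16.00.

16.00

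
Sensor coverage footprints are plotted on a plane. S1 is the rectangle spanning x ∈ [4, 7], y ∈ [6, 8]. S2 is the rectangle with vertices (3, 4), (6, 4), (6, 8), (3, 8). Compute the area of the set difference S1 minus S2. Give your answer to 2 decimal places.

2.00

|S1∩S2|: x∈[4,6], y∈[6,8] → 2·2 = 4.
|S1| = 6.
|S1 ∖ S2| = |S1| − |S1∩S2| = 6 − 4 = 2.00.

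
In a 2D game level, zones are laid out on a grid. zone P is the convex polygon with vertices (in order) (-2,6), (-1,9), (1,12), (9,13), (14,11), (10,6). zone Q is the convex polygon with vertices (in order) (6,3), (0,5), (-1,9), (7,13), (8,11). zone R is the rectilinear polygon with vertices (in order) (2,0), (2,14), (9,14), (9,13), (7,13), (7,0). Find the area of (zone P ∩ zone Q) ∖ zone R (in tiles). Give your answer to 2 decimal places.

|zone P ∩ zone Q| = 41.652.
|(zone P ∩ zone Q) ∩ zone R| = 28.5417.
|(zone P ∩ zone Q) ∖ zone R| = 41.652 − 28.5417 = 13.11.

13.11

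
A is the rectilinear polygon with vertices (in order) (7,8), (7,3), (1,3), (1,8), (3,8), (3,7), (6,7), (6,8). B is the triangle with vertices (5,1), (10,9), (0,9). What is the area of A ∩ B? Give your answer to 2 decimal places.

20.50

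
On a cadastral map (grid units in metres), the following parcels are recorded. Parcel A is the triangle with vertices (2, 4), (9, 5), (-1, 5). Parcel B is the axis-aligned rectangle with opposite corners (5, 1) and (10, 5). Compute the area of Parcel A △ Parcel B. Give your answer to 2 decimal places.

22.71

|Parcel A| = 5, |Parcel B| = 20, |Parcel A∩Parcel B| = 1.1429.
|Parcel A △ Parcel B| = |Parcel A| + |Parcel B| − 2·|Parcel A∩Parcel B| = 5 + 20 − 2.2857 = 22.71.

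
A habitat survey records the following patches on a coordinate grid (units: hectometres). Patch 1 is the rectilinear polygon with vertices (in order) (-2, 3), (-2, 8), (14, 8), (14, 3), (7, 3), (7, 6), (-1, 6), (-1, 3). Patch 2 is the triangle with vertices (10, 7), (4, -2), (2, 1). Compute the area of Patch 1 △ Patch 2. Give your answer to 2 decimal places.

67.42

|Patch 1| = 56, |Patch 2| = 18, |Patch 1∩Patch 2| = 3.2917.
|Patch 1 △ Patch 2| = |Patch 1| + |Patch 2| − 2·|Patch 1∩Patch 2| = 56 + 18 − 6.5833 = 67.42.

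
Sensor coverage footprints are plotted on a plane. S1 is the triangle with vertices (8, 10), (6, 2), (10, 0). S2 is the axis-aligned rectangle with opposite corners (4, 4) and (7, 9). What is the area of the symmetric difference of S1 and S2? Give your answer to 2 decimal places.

|S1| = 18, |S2| = 15, |S1∩S2| = 0.5.
|S1 △ S2| = |S1| + |S2| − 2·|S1∩S2| = 18 + 15 − 1 = 32.00.

32.00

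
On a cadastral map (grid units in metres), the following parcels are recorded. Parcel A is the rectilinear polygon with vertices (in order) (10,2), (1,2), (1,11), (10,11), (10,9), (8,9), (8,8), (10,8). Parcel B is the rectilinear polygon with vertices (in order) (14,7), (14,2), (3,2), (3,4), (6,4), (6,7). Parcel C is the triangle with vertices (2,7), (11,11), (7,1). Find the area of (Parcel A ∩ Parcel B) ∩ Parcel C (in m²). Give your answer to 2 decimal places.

The region (Parcel A ∩ Parcel B) ∩ Parcel C is the polygon with vertices (6,4), (6,7), (9.4,7), (7.4,2), (6.167,2), (4.5,4).
By the shoelace formula its area is 13.33.

13.33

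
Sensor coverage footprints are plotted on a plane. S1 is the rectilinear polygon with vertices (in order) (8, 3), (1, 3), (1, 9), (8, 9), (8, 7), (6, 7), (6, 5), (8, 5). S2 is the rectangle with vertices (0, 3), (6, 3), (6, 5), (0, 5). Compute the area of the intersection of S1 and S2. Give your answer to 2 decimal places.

10.00

The intersection is the polygon with vertices (1,3), (1,5), (6,5), (6,3).
By the shoelace formula its area is 10.00.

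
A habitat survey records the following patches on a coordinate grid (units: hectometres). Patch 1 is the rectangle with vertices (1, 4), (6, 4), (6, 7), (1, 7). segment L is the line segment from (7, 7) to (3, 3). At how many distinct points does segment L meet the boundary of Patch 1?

The segment meets the boundary at (4,4), (6,6).

2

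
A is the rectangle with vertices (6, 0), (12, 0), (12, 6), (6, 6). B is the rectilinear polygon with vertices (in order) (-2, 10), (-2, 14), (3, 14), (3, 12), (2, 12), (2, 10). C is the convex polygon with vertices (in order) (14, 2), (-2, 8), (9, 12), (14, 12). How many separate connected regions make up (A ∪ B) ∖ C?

2

(A ∪ B) ∖ C splits into 2 disjoint pieces (area 23.25, area 18).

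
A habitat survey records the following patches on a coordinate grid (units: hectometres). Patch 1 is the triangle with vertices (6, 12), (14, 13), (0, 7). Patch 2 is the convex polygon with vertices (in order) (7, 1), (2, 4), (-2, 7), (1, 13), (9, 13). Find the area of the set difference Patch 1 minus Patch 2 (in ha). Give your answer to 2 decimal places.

|Patch 1| = 17, |Patch 1∩Patch 2| = 12.8265.
|Patch 1 ∖ Patch 2| = |Patch 1| − |Patch 1∩Patch 2| = 17 − 12.8265 = 4.17.

4.17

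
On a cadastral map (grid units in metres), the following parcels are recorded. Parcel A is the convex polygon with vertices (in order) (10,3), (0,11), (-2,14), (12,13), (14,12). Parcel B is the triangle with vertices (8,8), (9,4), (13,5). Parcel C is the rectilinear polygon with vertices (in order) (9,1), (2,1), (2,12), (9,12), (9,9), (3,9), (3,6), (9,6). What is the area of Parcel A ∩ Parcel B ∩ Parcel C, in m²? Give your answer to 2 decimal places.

The intersection is the polygon with vertices (8.5,6), (9,6), (9,4).
By the shoelace formula its area is 0.50.

0.50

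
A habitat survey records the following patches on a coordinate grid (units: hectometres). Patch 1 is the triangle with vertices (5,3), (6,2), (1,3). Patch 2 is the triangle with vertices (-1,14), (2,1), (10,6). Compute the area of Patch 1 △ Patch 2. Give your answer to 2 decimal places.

58.90

|Patch 1| = 2, |Patch 2| = 59.5, |Patch 1∩Patch 2| = 1.2983.
|Patch 1 △ Patch 2| = |Patch 1| + |Patch 2| − 2·|Patch 1∩Patch 2| = 2 + 59.5 − 2.5965 = 58.90.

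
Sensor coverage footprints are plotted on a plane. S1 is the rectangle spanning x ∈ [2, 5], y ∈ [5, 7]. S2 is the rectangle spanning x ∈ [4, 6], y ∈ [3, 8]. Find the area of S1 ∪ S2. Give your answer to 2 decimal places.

By inclusion–exclusion:
Individual areas: |S1| = 6, |S2| = 10.
|S1∩S2|: x∈[4,5], y∈[5,7] → 1·2 = 2.
|S1 ∪ S2| = 16 − 2 = 14.00.

14.00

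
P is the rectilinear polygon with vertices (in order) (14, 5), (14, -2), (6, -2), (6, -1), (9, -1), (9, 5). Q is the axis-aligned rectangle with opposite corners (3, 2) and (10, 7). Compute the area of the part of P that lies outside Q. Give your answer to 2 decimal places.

35.00

|P| = 38, |P∩Q| = 3.
|P ∖ Q| = |P| − |P∩Q| = 38 − 3 = 35.00.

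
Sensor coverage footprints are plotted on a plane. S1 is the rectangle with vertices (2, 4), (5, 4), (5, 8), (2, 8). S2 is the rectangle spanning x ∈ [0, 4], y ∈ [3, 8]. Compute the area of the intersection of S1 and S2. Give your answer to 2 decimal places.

|S1∩S2|: x∈[2,4], y∈[4,8] → 2·4 = 8.

8.00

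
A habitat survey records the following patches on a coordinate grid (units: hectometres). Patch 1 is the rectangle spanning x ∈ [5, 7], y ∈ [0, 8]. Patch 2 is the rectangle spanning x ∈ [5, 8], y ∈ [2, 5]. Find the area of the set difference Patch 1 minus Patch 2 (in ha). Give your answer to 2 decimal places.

|Patch 1∩Patch 2|: x∈[5,7], y∈[2,5] → 2·3 = 6.
|Patch 1| = 16.
|Patch 1 ∖ Patch 2| = |Patch 1| − |Patch 1∩Patch 2| = 16 − 6 = 10.00.

10.00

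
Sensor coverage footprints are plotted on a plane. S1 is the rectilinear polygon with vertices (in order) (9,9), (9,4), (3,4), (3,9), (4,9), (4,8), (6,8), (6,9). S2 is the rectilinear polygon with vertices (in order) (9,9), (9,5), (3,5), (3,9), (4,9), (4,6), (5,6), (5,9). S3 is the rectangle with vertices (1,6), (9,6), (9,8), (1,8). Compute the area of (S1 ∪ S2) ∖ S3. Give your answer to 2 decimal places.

17.00

|S1 ∪ S2| = 29.
|(S1 ∪ S2) ∩ S3| = 12.
|(S1 ∪ S2) ∖ S3| = 29 − 12 = 17.00.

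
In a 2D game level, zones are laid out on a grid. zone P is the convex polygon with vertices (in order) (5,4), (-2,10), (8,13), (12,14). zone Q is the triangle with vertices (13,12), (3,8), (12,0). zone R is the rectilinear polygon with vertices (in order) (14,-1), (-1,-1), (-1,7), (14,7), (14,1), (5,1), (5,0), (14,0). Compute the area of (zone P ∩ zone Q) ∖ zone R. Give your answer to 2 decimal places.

10.29

|zone P ∩ zone Q| = 12.7123.
|(zone P ∩ zone Q) ∩ zone R| = 2.4248.
|(zone P ∩ zone Q) ∖ zone R| = 12.7123 − 2.4248 = 10.29.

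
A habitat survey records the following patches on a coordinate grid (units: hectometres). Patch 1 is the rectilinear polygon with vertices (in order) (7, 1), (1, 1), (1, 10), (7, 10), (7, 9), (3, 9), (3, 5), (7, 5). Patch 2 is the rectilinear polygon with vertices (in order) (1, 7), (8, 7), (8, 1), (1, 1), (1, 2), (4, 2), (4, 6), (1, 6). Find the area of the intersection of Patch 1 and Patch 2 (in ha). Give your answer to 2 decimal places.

17.00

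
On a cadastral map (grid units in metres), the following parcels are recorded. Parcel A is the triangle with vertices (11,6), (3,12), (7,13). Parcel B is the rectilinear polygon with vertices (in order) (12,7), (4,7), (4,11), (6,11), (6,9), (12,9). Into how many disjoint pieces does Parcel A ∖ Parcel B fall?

2

Parcel A ∖ Parcel B splits into 2 disjoint pieces (area 0.381, area 11.5298).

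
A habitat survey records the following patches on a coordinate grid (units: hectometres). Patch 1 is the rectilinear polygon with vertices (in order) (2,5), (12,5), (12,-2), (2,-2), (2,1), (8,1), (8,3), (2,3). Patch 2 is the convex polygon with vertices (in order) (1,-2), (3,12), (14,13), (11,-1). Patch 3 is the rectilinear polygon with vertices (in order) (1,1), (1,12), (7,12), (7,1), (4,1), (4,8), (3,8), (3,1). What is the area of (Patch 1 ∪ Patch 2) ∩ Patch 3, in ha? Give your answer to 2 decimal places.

45.64

|Patch 1 ∪ Patch 2| = 152.7833.
|(Patch 1 ∪ Patch 2) ∩ Patch 3| = 45.64.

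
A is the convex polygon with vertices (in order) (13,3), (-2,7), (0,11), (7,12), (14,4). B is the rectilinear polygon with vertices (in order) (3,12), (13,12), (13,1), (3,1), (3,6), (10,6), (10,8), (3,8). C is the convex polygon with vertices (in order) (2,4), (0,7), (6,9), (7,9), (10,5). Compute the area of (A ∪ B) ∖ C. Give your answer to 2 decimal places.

|A ∪ B| = 131.0476.
|(A ∪ B) ∩ C| = 27.7472.
|(A ∪ B) ∖ C| = 131.0476 − 27.7472 = 103.30.

103.30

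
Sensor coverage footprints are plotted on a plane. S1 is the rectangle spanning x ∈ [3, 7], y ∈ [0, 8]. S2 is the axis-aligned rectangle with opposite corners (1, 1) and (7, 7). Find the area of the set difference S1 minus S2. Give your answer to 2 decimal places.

8.00

|S1∩S2|: x∈[3,7], y∈[1,7] → 4·6 = 24.
|S1| = 32.
|S1 ∖ S2| = |S1| − |S1∩S2| = 32 − 24 = 8.00.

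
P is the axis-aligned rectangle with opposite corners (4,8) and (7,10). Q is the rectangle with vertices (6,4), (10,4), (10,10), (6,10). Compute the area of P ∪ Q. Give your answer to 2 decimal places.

28.00

By inclusion–exclusion:
Individual areas: |P| = 6, |Q| = 24.
|P∩Q|: x∈[6,7], y∈[8,10] → 1·2 = 2.
|P ∪ Q| = 30 − 2 = 28.00.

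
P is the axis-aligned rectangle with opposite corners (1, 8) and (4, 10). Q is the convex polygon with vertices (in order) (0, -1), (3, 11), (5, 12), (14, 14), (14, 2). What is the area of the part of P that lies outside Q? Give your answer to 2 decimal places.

3.00

|P| = 6, |P∩Q| = 3.
|P ∖ Q| = |P| − |P∩Q| = 6 − 3 = 3.00.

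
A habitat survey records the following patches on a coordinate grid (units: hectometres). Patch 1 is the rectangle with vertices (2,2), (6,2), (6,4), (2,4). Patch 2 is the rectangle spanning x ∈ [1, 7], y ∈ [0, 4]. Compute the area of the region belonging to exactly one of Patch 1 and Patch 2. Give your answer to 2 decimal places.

|Patch 1∩Patch 2|: x∈[2,6], y∈[2,4] → 4·2 = 8.
|Patch 1 △ Patch 2| = |Patch 1| + |Patch 2| − 2·|Patch 1∩Patch 2| = 8 + 24 − 16 = 16.00.

16.00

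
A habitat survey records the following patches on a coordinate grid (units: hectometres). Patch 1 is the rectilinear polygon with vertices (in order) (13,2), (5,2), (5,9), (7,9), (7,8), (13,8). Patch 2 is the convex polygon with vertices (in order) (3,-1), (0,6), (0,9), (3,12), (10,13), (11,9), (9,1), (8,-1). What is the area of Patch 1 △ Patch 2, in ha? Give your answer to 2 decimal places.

103.50

|Patch 1| = 50, |Patch 2| = 117.5, |Patch 1∩Patch 2| = 32.
|Patch 1 △ Patch 2| = |Patch 1| + |Patch 2| − 2·|Patch 1∩Patch 2| = 50 + 117.5 − 64 = 103.50.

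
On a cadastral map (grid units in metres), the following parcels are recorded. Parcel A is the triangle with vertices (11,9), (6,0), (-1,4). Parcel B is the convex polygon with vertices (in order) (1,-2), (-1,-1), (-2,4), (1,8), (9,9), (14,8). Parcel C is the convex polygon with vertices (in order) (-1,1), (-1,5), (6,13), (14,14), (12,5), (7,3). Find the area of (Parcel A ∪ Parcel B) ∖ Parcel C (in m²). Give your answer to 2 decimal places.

25.74

|Parcel A ∪ Parcel B| = 94.0141.
|(Parcel A ∪ Parcel B) ∩ Parcel C| = 68.2757.
|(Parcel A ∪ Parcel B) ∖ Parcel C| = 94.0141 − 68.2757 = 25.74.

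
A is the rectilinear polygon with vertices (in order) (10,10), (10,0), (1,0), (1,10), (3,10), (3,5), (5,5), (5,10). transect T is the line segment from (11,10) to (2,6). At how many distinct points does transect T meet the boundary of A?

3

The segment meets the boundary at (3,6.444), (10,9.556), (5,7.333).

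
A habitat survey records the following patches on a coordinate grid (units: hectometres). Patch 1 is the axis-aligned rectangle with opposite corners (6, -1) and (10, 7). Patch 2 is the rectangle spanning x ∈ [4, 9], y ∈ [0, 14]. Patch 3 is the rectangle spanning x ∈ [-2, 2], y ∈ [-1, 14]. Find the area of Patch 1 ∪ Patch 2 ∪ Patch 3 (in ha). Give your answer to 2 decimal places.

141.00

By inclusion–exclusion:
Individual areas: |Patch 1| = 32, |Patch 2| = 70, |Patch 3| = 60.
|Patch 1∩Patch 2|: x∈[6,9], y∈[0,7] → 3·7 = 21.
|Patch 1∩Patch 3| = 0 (no overlap).
|Patch 2∩Patch 3| = 0 (no overlap).
|Patch 1∩Patch 2∩Patch 3| = 0.
|Patch 1 ∪ Patch 2 ∪ Patch 3| = 162 − 21 + 0 = 141.00.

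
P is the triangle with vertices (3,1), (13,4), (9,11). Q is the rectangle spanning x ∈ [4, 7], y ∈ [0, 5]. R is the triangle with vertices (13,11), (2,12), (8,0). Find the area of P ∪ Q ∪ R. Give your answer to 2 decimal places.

83.13

By inclusion–exclusion:
Individual areas: |P| = 41, |Q| = 15, |R| = 63.
|P∩Q| = 8.1167.
|P∩R| = 27.7446.
|Q∩R| = 2.25.
|P∩Q∩R| = 2.2413.
|P ∪ Q ∪ R| = 119 − 38.1112 + 2.2413 = 83.13.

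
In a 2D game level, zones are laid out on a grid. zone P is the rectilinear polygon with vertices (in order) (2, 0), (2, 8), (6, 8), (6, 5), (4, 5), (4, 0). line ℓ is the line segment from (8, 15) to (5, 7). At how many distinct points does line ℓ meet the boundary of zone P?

The segment meets the boundary at (5.375,8).

1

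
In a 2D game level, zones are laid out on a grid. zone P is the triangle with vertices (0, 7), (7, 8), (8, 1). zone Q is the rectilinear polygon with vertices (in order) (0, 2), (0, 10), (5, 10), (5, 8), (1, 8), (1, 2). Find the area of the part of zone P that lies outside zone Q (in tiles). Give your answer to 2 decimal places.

|zone P| = 25, |zone P∩zone Q| = 0.4464.
|zone P ∖ zone Q| = |zone P| − |zone P∩zone Q| = 25 − 0.4464 = 24.55.

24.55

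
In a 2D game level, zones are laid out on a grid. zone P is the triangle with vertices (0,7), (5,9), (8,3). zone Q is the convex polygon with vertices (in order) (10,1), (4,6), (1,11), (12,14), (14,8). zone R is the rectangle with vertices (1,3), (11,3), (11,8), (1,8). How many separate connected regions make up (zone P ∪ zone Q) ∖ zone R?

2

(zone P ∪ zone Q) ∖ zone R splits into 2 disjoint pieces (area 64.2145, area 0.45).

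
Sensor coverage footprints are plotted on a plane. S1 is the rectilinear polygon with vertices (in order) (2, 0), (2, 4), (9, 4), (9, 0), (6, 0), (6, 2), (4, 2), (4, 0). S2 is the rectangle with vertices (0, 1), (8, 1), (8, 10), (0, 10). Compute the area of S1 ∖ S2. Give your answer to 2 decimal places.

8.00

|S1| = 24, |S1∩S2| = 16.
|S1 ∖ S2| = |S1| − |S1∩S2| = 24 − 16 = 8.00.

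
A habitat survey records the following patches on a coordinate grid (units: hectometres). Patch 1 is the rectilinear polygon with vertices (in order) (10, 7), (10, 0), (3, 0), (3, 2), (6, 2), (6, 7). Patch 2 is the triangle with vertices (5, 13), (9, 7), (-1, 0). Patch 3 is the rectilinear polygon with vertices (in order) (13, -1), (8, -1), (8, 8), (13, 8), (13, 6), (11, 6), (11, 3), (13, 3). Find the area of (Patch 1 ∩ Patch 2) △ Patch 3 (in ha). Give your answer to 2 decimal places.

|Patch 1 ∩ Patch 2| = 3.15.
|(Patch 1 ∩ Patch 2) ∩ Patch 3| = 0.35.
|(Patch 1 ∩ Patch 2) △ Patch 3| = 3.15 + 39 − 0.7 = 41.45.

41.45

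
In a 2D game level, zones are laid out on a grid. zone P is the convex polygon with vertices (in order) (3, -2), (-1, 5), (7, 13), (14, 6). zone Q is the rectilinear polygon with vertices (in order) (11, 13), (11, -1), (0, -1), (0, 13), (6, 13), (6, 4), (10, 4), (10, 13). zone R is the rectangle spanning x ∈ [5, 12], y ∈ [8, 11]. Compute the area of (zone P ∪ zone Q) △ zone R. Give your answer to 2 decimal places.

|zone P ∪ zone Q| = 159.1209.
|(zone P ∪ zone Q) ∩ zone R| = 18.
|(zone P ∪ zone Q) △ zone R| = 159.1209 + 21 − 36 = 144.12.

144.12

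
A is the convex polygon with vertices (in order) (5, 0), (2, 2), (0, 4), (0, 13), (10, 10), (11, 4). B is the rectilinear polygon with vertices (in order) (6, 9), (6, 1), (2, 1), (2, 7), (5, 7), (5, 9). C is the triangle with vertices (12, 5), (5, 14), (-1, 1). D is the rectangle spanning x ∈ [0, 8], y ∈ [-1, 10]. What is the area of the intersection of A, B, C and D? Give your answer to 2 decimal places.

19.84

The intersection is the polygon with vertices (5,7), (5,9), (6,9), (6,3.154), (2.079,1.947), (2,2), (2,7).
By the shoelace formula its area is 19.84.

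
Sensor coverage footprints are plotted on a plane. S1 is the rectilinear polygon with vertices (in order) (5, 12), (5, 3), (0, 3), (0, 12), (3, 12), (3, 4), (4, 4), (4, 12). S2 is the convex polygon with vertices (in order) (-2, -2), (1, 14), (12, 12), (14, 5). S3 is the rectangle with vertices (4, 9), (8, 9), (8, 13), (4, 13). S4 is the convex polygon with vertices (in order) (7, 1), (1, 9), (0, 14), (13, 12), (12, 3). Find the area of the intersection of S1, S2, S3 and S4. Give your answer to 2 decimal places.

3.00

The intersection is the polygon with vertices (5,12), (5,9), (4,9), (4,12).
By the shoelace formula its area is 3.00.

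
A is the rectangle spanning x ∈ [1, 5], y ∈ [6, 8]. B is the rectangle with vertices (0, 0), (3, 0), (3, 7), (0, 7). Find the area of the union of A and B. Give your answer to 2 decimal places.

27.00

By inclusion–exclusion:
Individual areas: |A| = 8, |B| = 21.
|A∩B|: x∈[1,3], y∈[6,7] → 2·1 = 2.
|A ∪ B| = 29 − 2 = 27.00.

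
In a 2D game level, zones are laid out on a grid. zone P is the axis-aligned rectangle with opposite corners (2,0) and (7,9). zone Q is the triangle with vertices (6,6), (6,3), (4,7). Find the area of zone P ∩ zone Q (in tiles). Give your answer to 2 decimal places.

The intersection is the polygon with vertices (6,3), (4,7), (6,6).
By the shoelace formula its area is 3.00.

3.00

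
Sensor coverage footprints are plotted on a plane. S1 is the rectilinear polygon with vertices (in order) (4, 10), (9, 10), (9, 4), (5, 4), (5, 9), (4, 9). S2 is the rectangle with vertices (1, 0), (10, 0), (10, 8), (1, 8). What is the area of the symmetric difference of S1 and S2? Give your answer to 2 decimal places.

65.00

|S1| = 25, |S2| = 72, |S1∩S2| = 16.
|S1 △ S2| = |S1| + |S2| − 2·|S1∩S2| = 25 + 72 − 32 = 65.00.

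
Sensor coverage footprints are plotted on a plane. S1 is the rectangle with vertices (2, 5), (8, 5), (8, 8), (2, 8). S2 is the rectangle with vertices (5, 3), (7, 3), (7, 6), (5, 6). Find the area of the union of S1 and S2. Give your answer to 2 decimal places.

By inclusion–exclusion:
Individual areas: |S1| = 18, |S2| = 6.
|S1∩S2|: x∈[5,7], y∈[5,6] → 2·1 = 2.
|S1 ∪ S2| = 24 − 2 = 22.00.

22.00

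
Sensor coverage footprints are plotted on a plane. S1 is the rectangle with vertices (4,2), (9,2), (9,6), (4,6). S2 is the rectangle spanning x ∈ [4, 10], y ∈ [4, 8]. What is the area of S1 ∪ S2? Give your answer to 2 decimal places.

By inclusion–exclusion:
Individual areas: |S1| = 20, |S2| = 24.
|S1∩S2|: x∈[4,9], y∈[4,6] → 5·2 = 10.
|S1 ∪ S2| = 44 − 10 = 34.00.

34.00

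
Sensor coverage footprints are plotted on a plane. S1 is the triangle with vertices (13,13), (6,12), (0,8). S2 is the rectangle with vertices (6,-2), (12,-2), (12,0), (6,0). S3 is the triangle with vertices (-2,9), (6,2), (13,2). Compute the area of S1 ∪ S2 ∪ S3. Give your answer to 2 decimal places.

47.50

By inclusion–exclusion:
Individual areas: |S1| = 11, |S2| = 12, |S3| = 24.5.
|S1∩S2| = 0.
|S1∩S3| = 0.0006.
|S2∩S3| = 0.
|S1∩S2∩S3| = 0.
|S1 ∪ S2 ∪ S3| = 47.5 − 0.0006 + 0 = 47.50.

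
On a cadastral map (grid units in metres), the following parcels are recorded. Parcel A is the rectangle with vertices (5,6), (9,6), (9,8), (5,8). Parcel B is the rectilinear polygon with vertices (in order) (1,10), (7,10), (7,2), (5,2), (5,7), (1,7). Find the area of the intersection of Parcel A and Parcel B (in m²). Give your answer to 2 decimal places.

4.00

The intersection is the polygon with vertices (5,8), (7,8), (7,6), (5,6), (5,7).
By the shoelace formula its area is 4.00.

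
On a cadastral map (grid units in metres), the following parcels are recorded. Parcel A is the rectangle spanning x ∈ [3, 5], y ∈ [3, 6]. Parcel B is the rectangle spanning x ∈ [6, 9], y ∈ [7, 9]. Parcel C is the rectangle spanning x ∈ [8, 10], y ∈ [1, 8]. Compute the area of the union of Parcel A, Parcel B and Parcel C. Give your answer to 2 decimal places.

By inclusion–exclusion:
Individual areas: |Parcel A| = 6, |Parcel B| = 6, |Parcel C| = 14.
|Parcel A∩Parcel B| = 0 (no overlap).
|Parcel A∩Parcel C| = 0 (no overlap).
|Parcel B∩Parcel C|: x∈[8,9], y∈[7,8] → 1·1 = 1.
|Parcel A∩Parcel B∩Parcel C| = 0.
|Parcel A ∪ Parcel B ∪ Parcel C| = 26 − 1 + 0 = 25.00.

25.00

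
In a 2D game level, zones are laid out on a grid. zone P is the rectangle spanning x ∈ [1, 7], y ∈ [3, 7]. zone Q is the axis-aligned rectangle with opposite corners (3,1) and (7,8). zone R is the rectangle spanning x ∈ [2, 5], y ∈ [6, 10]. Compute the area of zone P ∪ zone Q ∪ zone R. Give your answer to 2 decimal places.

By inclusion–exclusion:
Individual areas: |zone P| = 24, |zone Q| = 28, |zone R| = 12.
|zone P∩zone Q|: x∈[3,7], y∈[3,7] → 4·4 = 16.
|zone P∩zone R|: x∈[2,5], y∈[6,7] → 3·1 = 3.
|zone Q∩zone R|: x∈[3,5], y∈[6,8] → 2·2 = 4.
|zone P∩zone Q∩zone R| = 2.
|zone P ∪ zone Q ∪ zone R| = 64 − 23 + 2 = 43.00.

43.00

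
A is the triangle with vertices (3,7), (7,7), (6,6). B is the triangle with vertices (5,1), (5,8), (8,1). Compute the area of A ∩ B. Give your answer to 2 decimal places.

The intersection is the polygon with vertices (5.429,7), (5.833,6.056), (5,6.333), (5,7).
By the shoelace formula its area is 0.48.

0.48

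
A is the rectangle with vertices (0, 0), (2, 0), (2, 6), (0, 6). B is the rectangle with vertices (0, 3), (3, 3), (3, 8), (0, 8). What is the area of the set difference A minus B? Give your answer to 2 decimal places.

|A∩B|: x∈[0,2], y∈[3,6] → 2·3 = 6.
|A| = 12.
|A ∖ B| = |A| − |A∩B| = 12 − 6 = 6.00.

6.00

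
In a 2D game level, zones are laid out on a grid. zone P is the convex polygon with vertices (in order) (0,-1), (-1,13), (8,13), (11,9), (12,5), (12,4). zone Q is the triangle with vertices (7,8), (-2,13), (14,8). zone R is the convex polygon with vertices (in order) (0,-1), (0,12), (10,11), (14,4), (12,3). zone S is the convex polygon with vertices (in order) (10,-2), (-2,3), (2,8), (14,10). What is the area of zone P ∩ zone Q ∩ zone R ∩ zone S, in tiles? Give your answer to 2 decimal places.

4.94

The intersection is the polygon with vertices (11.25,8), (7,8), (5.846,8.641), (9.826,9.304), (11.017,8.932).
By the shoelace formula its area is 4.94.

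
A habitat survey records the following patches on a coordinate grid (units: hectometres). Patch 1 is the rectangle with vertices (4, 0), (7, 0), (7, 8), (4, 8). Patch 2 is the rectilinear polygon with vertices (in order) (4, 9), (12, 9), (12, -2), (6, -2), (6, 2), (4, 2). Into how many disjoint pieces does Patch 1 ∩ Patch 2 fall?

1

Patch 1 ∩ Patch 2 is a single connected region.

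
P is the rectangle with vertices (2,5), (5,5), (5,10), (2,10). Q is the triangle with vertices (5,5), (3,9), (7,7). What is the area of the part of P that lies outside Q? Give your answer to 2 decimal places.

12.00

|P| = 15, |P∩Q| = 3.
|P ∖ Q| = |P| − |P∩Q| = 15 − 3 = 12.00.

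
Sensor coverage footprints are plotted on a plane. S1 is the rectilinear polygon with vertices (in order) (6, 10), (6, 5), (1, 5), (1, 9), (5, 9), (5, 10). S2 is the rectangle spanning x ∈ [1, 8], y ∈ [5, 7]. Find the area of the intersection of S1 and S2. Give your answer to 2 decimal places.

The intersection is the polygon with vertices (6,5), (1,5), (1,7), (6,7).
By the shoelace formula its area is 10.00.

10.00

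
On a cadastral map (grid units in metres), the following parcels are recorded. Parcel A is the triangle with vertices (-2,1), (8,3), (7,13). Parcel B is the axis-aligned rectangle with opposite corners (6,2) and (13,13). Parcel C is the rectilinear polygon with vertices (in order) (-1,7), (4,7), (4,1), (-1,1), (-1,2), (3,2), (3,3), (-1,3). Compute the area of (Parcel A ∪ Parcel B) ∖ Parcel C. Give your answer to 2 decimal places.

|Parcel A ∪ Parcel B| = 113.2667.
|(Parcel A ∪ Parcel B) ∩ Parcel C| = 14.5.
|(Parcel A ∪ Parcel B) ∖ Parcel C| = 113.2667 − 14.5 = 98.77.

98.77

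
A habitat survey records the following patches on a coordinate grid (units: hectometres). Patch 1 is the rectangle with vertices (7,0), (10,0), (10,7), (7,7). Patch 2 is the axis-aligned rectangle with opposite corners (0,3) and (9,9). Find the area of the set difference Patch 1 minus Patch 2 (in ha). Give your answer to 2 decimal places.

13.00

|Patch 1∩Patch 2|: x∈[7,9], y∈[3,7] → 2·4 = 8.
|Patch 1| = 21.
|Patch 1 ∖ Patch 2| = |Patch 1| − |Patch 1∩Patch 2| = 21 − 8 = 13.00.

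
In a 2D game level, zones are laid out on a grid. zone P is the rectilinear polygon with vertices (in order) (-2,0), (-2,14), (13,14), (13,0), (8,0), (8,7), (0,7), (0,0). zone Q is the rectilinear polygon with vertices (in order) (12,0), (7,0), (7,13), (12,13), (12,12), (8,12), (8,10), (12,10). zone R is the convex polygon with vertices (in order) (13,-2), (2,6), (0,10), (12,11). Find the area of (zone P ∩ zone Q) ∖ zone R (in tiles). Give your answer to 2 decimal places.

8.22

|zone P ∩ zone Q| = 50.
|(zone P ∩ zone Q) ∩ zone R| = 41.7841.
|(zone P ∩ zone Q) ∖ zone R| = 50 − 41.7841 = 8.22.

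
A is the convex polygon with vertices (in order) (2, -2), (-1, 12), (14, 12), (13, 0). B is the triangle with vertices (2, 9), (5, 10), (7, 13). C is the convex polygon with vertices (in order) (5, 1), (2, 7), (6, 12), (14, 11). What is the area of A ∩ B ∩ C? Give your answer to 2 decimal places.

1.01

The intersection is the polygon with vertices (5,10), (4.182,9.727), (6,12), (6.308,11.961).
By the shoelace formula its area is 1.01.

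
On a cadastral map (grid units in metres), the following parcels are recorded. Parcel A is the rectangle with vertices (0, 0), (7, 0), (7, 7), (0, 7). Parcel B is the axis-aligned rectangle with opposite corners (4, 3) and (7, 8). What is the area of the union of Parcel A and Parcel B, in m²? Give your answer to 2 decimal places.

52.00

By inclusion–exclusion:
Individual areas: |Parcel A| = 49, |Parcel B| = 15.
|Parcel A∩Parcel B|: x∈[4,7], y∈[3,7] → 3·4 = 12.
|Parcel A ∪ Parcel B| = 64 − 12 = 52.00.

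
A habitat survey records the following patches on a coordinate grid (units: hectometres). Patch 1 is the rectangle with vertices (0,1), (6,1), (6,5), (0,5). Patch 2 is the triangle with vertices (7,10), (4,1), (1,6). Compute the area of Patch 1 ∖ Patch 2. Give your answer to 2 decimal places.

|Patch 1| = 24, |Patch 1∩Patch 2| = 7.4667.
|Patch 1 ∖ Patch 2| = |Patch 1| − |Patch 1∩Patch 2| = 24 − 7.4667 = 16.53.

16.53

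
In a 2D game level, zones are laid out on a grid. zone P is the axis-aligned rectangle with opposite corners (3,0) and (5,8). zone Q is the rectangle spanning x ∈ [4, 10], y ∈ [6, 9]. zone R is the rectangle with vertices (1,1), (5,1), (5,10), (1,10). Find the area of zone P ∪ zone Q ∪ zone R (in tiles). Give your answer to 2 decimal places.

53.00

By inclusion–exclusion:
Individual areas: |zone P| = 16, |zone Q| = 18, |zone R| = 36.
|zone P∩zone Q|: x∈[4,5], y∈[6,8] → 1·2 = 2.
|zone P∩zone R|: x∈[3,5], y∈[1,8] → 2·7 = 14.
|zone Q∩zone R|: x∈[4,5], y∈[6,9] → 1·3 = 3.
|zone P∩zone Q∩zone R| = 2.
|zone P ∪ zone Q ∪ zone R| = 70 − 19 + 2 = 53.00.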